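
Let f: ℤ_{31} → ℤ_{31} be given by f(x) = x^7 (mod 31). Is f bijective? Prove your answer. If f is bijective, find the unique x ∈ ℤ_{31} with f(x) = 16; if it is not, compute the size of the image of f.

Since 31 is prime, the nonzero elements of ℤ_{31} form a cyclic group of order 30.
As gcd(7, 30) = 1, raising to the 7th power is a bijection on this group: if u^7 ≡ v^7 then (uv^{−1})^7 = 1, and the only element of order dividing gcd(7, 30) = 1 is 1, so u = v.
With f(0) = 0 this makes f injective on all of ℤ_{31}, hence bijective (finite equal-size domain and codomain). In particular f is bijective.
Since f is bijective, we find the preimage of 16. The inverse of x ↦ x^7 on (ℤ_{31})^× is x ↦ x^13, because 7·13 = 91 = 3·30 + 1 ≡ 1 (mod 30) and x^{30} = 1 for x ≠ 0 (Fermat). So f⁻¹(16) = 16^13 mod 31.
Repeated squaring mod 31: 16^1 ≡ 16, 16^2 ≡ 16² = 256 ≡ 8, 16^4 ≡ 8² = 64 ≡ 2, 16^8 ≡ 2² = 4. Since 13 = 8 + 4 + 1, 16^13 ≡ 4·2·16: 4·2 = 8, then 8·16 = 128 ≡ 4. So 16^13 ≡ 4 (mod 31).
Hence f⁻¹(16) = 4.

4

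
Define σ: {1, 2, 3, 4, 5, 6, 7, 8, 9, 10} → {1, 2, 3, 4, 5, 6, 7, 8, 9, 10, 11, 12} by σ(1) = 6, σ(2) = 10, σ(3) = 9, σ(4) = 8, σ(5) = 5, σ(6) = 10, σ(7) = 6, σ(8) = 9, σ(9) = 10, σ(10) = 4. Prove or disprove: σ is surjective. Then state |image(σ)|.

6

No element maps to 1, so σ is not surjective.
The image of σ is {4, 5, 6, 8, 9, 10}, which has 6 elements.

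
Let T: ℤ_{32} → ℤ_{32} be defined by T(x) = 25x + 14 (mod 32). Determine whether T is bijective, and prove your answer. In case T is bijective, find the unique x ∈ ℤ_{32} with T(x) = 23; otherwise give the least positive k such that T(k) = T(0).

Recall that T is injective when T(a) = T(b) forces a = b.
Suppose T(a) = T(b) in ℤ_{32}. Then 25a + 14 ≡ 25b + 14 (mod 32), therefore 25(a − b) ≡ 0 (mod 32).
Since gcd(25, 32) = 1, 25 is invertible modulo 32, hence a − b ≡ 0 (mod 32), i.e. a = b.
We now compute 25⁻¹ mod 32 explicitly. Euclid's algorithm: 32 = 1·25 + 7, 25 = 3·7 + 4, 7 = 1·4 + 3, 4 = 1·3 + 1; back-substituting gives 1 = 9·25 − 7·32, so 25⁻¹ ≡ 9 (mod 32).
For any y ∈ ℤ_{32}, x = 9(y − 14) mod 32 satisfies T(x) = 25·9(y − 14) + 14 ≡ y (since 25·9 ≡ 1 mod 32). So every y has a preimage.
So T is bijective.
Since T is bijective, we compute T⁻¹(23): solve 25x + 14 ≡ 23 (mod 32), i.e. 25x ≡ 9 (mod 32).
Multiplying by 25⁻¹ = 9 gives x ≡ 9·9 = 81 = 2·32 + 17 ≡ 17 (mod 32).
Check: T(17) = 25·17 + 14 = 439 = 13·32 + 23 ≡ 23 (mod 32).

17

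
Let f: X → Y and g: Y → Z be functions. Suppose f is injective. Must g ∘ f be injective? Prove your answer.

not injective

No. Take X = Y = Z = {0, 1}, f = identity (injective), and g(x) = 0 for every x.
Then (g ∘ f)(0) = 0 = (g ∘ f)(1) with 0 ≠ 1, so g ∘ f is not injective.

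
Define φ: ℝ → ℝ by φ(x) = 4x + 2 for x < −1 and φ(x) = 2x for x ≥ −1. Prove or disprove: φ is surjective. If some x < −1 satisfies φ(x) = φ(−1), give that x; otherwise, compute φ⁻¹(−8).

Both pieces are strictly increasing (slopes 4 and 2), so each is injective on its own interval.
The left piece maps (−∞, −1) onto (−∞, −2); the right piece maps [−1, ∞) onto [−2, ∞).
These images together cover ℝ, so φ is surjective.
Because the two images are disjoint, no x < −1 has φ(x) = φ(−1), so we compute φ⁻¹(−8): −8 lies in (−∞, −2), so solve 4x + 2 = −8: x = (−8 − 2)/4 = −5/2.

-5/2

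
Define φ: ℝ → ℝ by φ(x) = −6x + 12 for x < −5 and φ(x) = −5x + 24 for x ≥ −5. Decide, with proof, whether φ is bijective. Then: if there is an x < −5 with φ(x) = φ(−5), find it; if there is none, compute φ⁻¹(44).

Both pieces are strictly decreasing (slopes −6 and −5), so each is injective on its own interval.
The left piece maps (−∞, −5) onto (42, ∞); the right piece maps [−5, ∞) onto (−∞, 49].
These images overlap. In particular φ(−5) = 49 (right piece), and solving −6x + 12 = 49 on the left piece gives x = −37/6 < −5.
So φ(−37/6) = φ(−5) with −37/6 ≠ −5, and φ is not injective, hence not bijective. This x = −37/6 is the requested value below −5.

-37/6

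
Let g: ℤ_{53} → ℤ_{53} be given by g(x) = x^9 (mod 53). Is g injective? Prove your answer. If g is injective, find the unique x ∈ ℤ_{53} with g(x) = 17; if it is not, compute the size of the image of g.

Since 53 is prime, the nonzero elements of ℤ_{53} form a cyclic group of order 52.
As gcd(9, 52) = 1, raising to the 9th power is a bijection on this group: if x_1^9 ≡ x_2^9 then (x_1x_2^{−1})^9 = 1, and the only element of order dividing gcd(9, 52) = 1 is 1, so x_1 = x_2.
With g(0) = 0 this makes g injective on all of ℤ_{53}, hence bijective (finite equal-size domain and codomain). In particular g is injective.
Since g is injective, we find the preimage of 17. The inverse of x ↦ x^9 on (ℤ_{53})^× is x ↦ x^29, because 9·29 = 261 = 5·52 + 1 ≡ 1 (mod 52) and x^{52} = 1 for x ≠ 0 (Fermat). So g⁻¹(17) = 17^29 mod 53.
Repeated squaring mod 53: 17^1 ≡ 17, 17^2 ≡ 17² = 289 ≡ 24, 17^4 ≡ 24² = 576 ≡ 46, 17^8 ≡ 46² = 2116 ≡ 49, 17^16 ≡ 49² = 2401 ≡ 16. Since 29 = 16 + 8 + 4 + 1, 17^29 ≡ 16·49·46·17: 16·49 = 784 ≡ 42, then 42·46 = 1932 ≡ 24, then 24·17 = 408 ≡ 37. So 17^29 ≡ 37 (mod 53).
Hence g⁻¹(17) = 37.

37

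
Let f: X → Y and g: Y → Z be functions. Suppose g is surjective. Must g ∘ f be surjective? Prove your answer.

not surjective

No. Take X = {0}, Y = Z = {0, 1, 2, 3, 4}, f(0) = 0, and g = identity (surjective).
Then (g ∘ f)(0) = 0, and 4 ∈ Z has no preimage under g ∘ f, so g ∘ f is not surjective.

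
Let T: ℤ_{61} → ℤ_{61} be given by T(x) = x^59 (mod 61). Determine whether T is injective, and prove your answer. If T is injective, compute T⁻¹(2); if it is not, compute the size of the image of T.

31

Since 61 is prime, the nonzero elements of ℤ_{61} form a cyclic group of order 60.
As gcd(59, 60) = 1, raising to the 59th power is a bijection on this group: if s^59 ≡ t^59 then (st^{−1})^59 = 1, and the only element of order dividing gcd(59, 60) = 1 is 1, so s = t.
With T(0) = 0 this makes T injective on all of ℤ_{61}, hence bijective (finite equal-size domain and codomain). In particular T is injective.
Since T is injective, we find the preimage of 2. The inverse of x ↦ x^59 on (ℤ_{61})^× is x ↦ x^59, because 59·59 = 3481 = 58·60 + 1 ≡ 1 (mod 60) and x^{60} = 1 for x ≠ 0 (Fermat). So T⁻¹(2) = 2^59 mod 61.
Repeated squaring mod 61: 2^1 ≡ 2, 2^2 ≡ 2² = 4, 2^4 ≡ 4² = 16, 2^8 ≡ 16² = 256 ≡ 12, 2^16 ≡ 12² = 144 ≡ 22, 2^32 ≡ 22² = 484 ≡ 57. Since 59 = 32 + 16 + 8 + 2 + 1, 2^59 ≡ 57·22·12·4·2: 57·22 = 1254 ≡ 34, then 34·12 = 408 ≡ 42, then 42·4 = 168 ≡ 46, then 46·2 = 92 ≡ 31. So 2^59 ≡ 31 (mod 61).
Hence T⁻¹(2) = 31.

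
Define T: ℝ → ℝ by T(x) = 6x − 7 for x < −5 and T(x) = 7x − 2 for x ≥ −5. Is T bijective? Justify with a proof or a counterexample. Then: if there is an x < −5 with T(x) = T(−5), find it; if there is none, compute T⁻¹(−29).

Both pieces are strictly increasing (slopes 6 and 7), so each is injective on its own interval.
The left piece maps (−∞, −5) onto (−∞, −37); the right piece maps [−5, ∞) onto [−37, ∞).
Since −37 = −37, the images partition ℝ: T is injective and surjective, hence bijective.
Because the two images are disjoint, no x < −5 has T(x) = T(−5), so we compute T⁻¹(−29): −29 lies in [−37, ∞), so solve 7x − 2 = −29: x = (−29 + 2)/7 = −27/7.

-27/7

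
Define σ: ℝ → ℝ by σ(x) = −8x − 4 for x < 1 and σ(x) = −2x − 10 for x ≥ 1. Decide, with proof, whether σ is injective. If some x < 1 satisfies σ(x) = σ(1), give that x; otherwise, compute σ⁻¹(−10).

Both pieces are strictly decreasing (slopes −8 and −2), so each is injective on its own interval.
The left piece maps (−∞, 1) onto (−12, ∞); the right piece maps [1, ∞) onto (−∞, −12].
These images are disjoint, so no value is attained by both pieces. Hence σ is injective.
Because the two images are disjoint, no x < 1 has σ(x) = σ(1), so we compute σ⁻¹(−10): −10 lies in (−12, ∞), so solve −8x − 4 = −10: x = (−10 + 4)/(−8) = 3/4.

3/4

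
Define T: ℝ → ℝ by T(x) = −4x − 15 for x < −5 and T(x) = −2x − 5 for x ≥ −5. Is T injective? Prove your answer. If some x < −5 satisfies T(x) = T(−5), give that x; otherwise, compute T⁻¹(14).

-29/4

Both pieces are strictly decreasing (slopes −4 and −2), so each is injective on its own interval.
The left piece maps (−∞, −5) onto (5, ∞); the right piece maps [−5, ∞) onto (−∞, 5].
These images are disjoint, so no value is attained by both pieces. So T is injective.
Because the two images are disjoint, no x < −5 has T(x) = T(−5), so we compute T⁻¹(14): 14 lies in (5, ∞), so solve −4x − 15 = 14: x = (14 + 15)/(−4) = −29/4.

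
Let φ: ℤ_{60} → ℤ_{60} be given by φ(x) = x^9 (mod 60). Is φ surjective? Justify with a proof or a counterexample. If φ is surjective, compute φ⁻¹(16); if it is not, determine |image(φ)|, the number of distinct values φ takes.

45

φ(0) = 0^9 = 0.
φ(30): Repeated squaring mod 60: 30^1 ≡ 30, 30^2 ≡ 30² = 900 ≡ 0, 30^4 ≡ 0² = 0, 30^8 ≡ 0² = 0. Since 9 = 8 + 1, 30^9 ≡ 0·30: 0·30 = 0. So 30^9 ≡ 0 (mod 60).
So φ(0) = φ(30) = 0 while 0 ≠ 30, so φ is not injective.
A non-injective map from the 60-element set ℤ_{60} to itself takes at most 59 distinct values, so it cannot be surjective. Thus φ is not surjective.
Since φ is not surjective, we determine |image(φ)|. Computing x^9 mod 60 for each x (by repeated squaring, reducing mod 60 at every step), the values φ(0), φ(1), …, φ(59) are: 0, 1, 32, 3, 4, 5, 36, 7, 8, 9, 40, 11, 12, 13, 44, 15, 16, 17, 48, 19, 20, 21, 52, 23, 24, 25, 56, 27, 28, 29, 0, 31, 32, 33, 4, 35, 36, 37, 8, 39, 40, 41, 12, 43, 44, 45, 16, 47, 48, 49, 20, 51, 52, 53, 24, 55, 56, 57, 28, 59.
The distinct values are {0, 1, 3, 4, 5, 7, 8, 9, 11, 12, 13, 15, 16, 17, 19, 20, 21, 23, 24, 25, 27, 28, 29, 31, 32, 33, 35, 36, 37, 39, 40, 41, 43, 44, 45, 47, 48, 49, 51, 52, 53, 55, 56, 57, 59}; there are 45 of them.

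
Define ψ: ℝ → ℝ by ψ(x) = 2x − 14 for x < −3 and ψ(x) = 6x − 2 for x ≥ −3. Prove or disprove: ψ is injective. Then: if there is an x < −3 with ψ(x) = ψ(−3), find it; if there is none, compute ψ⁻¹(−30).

Both pieces are strictly increasing (slopes 2 and 6), so each is injective on its own interval.
The left piece maps (−∞, −3) onto (−∞, −20); the right piece maps [−3, ∞) onto [−20, ∞).
These images are disjoint, so no value is attained by both pieces. Thus ψ is injective.
Because the two images are disjoint, no x < −3 has ψ(x) = ψ(−3), so we compute ψ⁻¹(−30): −30 lies in (−∞, −20), so solve 2x − 14 = −30: x = (−30 + 14)/2 = −8.

-8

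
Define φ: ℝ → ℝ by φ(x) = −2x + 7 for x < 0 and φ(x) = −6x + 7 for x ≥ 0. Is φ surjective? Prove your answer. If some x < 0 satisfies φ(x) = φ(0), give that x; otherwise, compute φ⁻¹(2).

Both pieces are strictly decreasing (slopes −2 and −6), so each is injective on its own interval.
The left piece maps (−∞, 0) onto (7, ∞); the right piece maps [0, ∞) onto (−∞, 7].
These images together cover ℝ, so φ is surjective.
Because the two images are disjoint, no x < 0 has φ(x) = φ(0), so we compute φ⁻¹(2): 2 lies in (−∞, 7], so solve −6x + 7 = 2: x = (2 − 7)/(−6) = 5/6.

5/6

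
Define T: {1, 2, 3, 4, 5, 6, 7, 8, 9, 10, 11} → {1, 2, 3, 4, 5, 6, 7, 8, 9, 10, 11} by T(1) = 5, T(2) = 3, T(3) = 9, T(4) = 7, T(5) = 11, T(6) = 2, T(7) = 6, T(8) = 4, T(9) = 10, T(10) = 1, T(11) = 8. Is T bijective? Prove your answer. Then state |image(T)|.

The values 5, 3, 9, 7, 11, 2, 6, 4, 10, 1, 8 are a permutation of {1, 2, 3, 4, 5, 6, 7, 8, 9, 10, 11}: each element appears exactly once.
So T is injective and surjective, hence bijective.
The image of T is {1, 2, 3, 4, 5, 6, 7, 8, 9, 10, 11}, which has 11 elements.

11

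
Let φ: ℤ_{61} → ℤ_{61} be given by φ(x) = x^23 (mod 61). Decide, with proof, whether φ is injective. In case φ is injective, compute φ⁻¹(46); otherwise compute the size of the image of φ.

Since 61 is prime, the nonzero elements of ℤ_{61} form a cyclic group of order 60.
As gcd(23, 60) = 1, raising to the 23rd power is a bijection on this group: if a^23 ≡ b^23 then (ab^{−1})^23 = 1, and the only element of order dividing gcd(23, 60) = 1 is 1, so a = b.
With φ(0) = 0 this makes φ injective on all of ℤ_{61}, hence bijective (finite equal-size domain and codomain). In particular φ is injective.
Since φ is injective, we find the preimage of 46. The inverse of x ↦ x^23 on (ℤ_{61})^× is x ↦ x^47, because 23·47 = 1081 = 18·60 + 1 ≡ 1 (mod 60) and x^{60} = 1 for x ≠ 0 (Fermat). So φ⁻¹(46) = 46^47 mod 61.
Repeated squaring mod 61: 46^1 ≡ 46, 46^2 ≡ 46² = 2116 ≡ 42, 46^4 ≡ 42² = 1764 ≡ 56, 46^8 ≡ 56² = 3136 ≡ 25, 46^16 ≡ 25² = 625 ≡ 15, 46^32 ≡ 15² = 225 ≡ 42. Since 47 = 32 + 8 + 4 + 2 + 1, 46^47 ≡ 42·25·56·42·46: 42·25 = 1050 ≡ 13, then 13·56 = 728 ≡ 57, then 57·42 = 2394 ≡ 15, then 15·46 = 690 ≡ 19. So 46^47 ≡ 19 (mod 61).
Hence φ⁻¹(46) = 19.

19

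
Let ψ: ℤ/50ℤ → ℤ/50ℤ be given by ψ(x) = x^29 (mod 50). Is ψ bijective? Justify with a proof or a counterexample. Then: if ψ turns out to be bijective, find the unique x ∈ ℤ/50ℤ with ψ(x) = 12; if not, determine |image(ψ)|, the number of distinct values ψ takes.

ψ(0) = 0^29 = 0.
ψ(10): Repeated squaring mod 50: 10^1 ≡ 10, 10^2 ≡ 10² = 100 ≡ 0, 10^4 ≡ 0² = 0, 10^8 ≡ 0² = 0, 10^16 ≡ 0² = 0. Since 29 = 16 + 8 + 4 + 1, 10^29 ≡ 0·0·0·10: 0·0 = 0, then 0·0 = 0, then 0·10 = 0. So 10^29 ≡ 0 (mod 50).
So ψ(0) = ψ(10) = 0 while 0 ≠ 10, so ψ is not injective, hence not bijective.
Since ψ is not bijective, we determine |image(ψ)|. Computing x^29 mod 50 for each x (by repeated squaring, reducing mod 50 at every step), the values ψ(0), ψ(1), …, ψ(49) are: 0, 1, 12, 33, 44, 25, 46, 7, 28, 39, 0, 41, 2, 23, 34, 25, 36, 47, 18, 29, 0, 31, 42, 13, 24, 25, 26, 37, 8, 19, 0, 21, 32, 3, 14, 25, 16, 27, 48, 9, 0, 11, 22, 43, 4, 25, 6, 17, 38, 49.
The distinct values are {0, 1, 2, 3, 4, 6, 7, 8, 9, 11, 12, 13, 14, 16, 17, 18, 19, 21, 22, 23, 24, 25, 26, 27, 28, 29, 31, 32, 33, 34, 36, 37, 38, 39, 41, 42, 43, 44, 46, 47, 48, 49}; there are 42 of them.

42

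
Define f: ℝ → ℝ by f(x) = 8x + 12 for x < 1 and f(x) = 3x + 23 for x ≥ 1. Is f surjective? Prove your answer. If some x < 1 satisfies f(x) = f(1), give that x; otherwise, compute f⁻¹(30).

Both pieces are strictly increasing (slopes 8 and 3), so each is injective on its own interval.
The left piece maps (−∞, 1) onto (−∞, 20); the right piece maps [1, ∞) onto [26, ∞).
The union (−∞, 20) ∪ [26, ∞) omits the interval between 20 and 26; in particular 20 has no preimage. So f is not surjective.
Because the two images are disjoint, no x < 1 has f(x) = f(1), so we compute f⁻¹(30): 30 lies in [26, ∞), so solve 3x + 23 = 30: x = (30 − 23)/3 = 7/3.

7/3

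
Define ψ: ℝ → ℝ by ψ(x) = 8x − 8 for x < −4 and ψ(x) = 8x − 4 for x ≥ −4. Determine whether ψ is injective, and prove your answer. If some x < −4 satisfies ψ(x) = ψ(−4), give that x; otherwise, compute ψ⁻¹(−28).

Both pieces are strictly increasing (slopes 8 and 8), so each is injective on its own interval.
The left piece maps (−∞, −4) onto (−∞, −40); the right piece maps [−4, ∞) onto [−36, ∞).
These images are disjoint, so no value is attained by both pieces. Hence ψ is injective.
Because the two images are disjoint, no x < −4 has ψ(x) = ψ(−4), so we compute ψ⁻¹(−28): −28 lies in [−36, ∞), so solve 8x − 4 = −28: x = (−28 + 4)/8 = −3.

-3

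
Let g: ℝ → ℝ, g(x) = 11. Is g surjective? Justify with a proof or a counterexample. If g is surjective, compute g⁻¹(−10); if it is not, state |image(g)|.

g(x) = 11 for all x, so 12 has no preimage and g is not surjective.
Since g is not surjective, we state |image(g)|: the image of g is {11}, which has 1 element.

1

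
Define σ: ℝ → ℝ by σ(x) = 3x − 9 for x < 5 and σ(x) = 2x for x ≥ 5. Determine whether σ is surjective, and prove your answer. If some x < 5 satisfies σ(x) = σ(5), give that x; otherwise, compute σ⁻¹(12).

Both pieces are strictly increasing (slopes 3 and 2), so each is injective on its own interval.
The left piece maps (−∞, 5) onto (−∞, 6); the right piece maps [5, ∞) onto [10, ∞).
The union (−∞, 6) ∪ [10, ∞) omits the interval between 6 and 10; in particular 6 has no preimage. So σ is not surjective.
Because the two images are disjoint, no x < 5 has σ(x) = σ(5), so we compute σ⁻¹(12): 12 lies in [10, ∞), so solve 2x = 12: x = (12 − 0)/2 = 6.

6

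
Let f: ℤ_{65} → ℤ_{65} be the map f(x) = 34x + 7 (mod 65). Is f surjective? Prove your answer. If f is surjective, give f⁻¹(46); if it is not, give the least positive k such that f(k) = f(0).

Recall that f is surjective if every y in the codomain equals f(x) for some x in the domain.
Since gcd(34, 65) = 1, 34 is invertible modulo 65. Euclid's algorithm: 65 = 1·34 + 31, 34 = 1·31 + 3, 31 = 10·3 + 1; back-substituting gives 1 = 44·34 − 23·65, so 34⁻¹ ≡ 44 (mod 65).
For any y ∈ ℤ_{65}, x = 44(y − 7) mod 65 satisfies f(x) = 34·44(y − 7) + 7 ≡ y (since 34·44 ≡ 1 mod 65). So every y has a preimage.
Hence f is surjective.
Since f is surjective, we find f⁻¹(46): we need 34x ≡ 46 − 7 ≡ 39 (mod 65). Using 34⁻¹ = 44: x ≡ 44·39 = 1716 = 26·65 + 26, so x = 26.
Check: f(26) = 34·26 + 7 = 891 = 13·65 + 46 ≡ 46 (mod 65).

26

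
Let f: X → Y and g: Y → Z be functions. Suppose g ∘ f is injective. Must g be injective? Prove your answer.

not injective

No. Take X = {0}, Y = {0, 1}, Z = {0, 1}, f(a) = a for each a ∈ X, and g(b) = 0 if b ∈ {0, 1} else g(b) = b.
Then g ∘ f = f is injective (X ⊂ Y and f is the inclusion), but g(0) = g(1) = 0 with 0 ≠ 1, so g is not injective.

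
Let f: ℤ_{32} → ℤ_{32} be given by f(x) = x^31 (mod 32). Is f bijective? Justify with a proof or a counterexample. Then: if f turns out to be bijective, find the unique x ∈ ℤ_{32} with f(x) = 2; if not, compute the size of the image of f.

f(0) = 0^31 = 0.
f(2): Repeated squaring mod 32: 2^1 ≡ 2, 2^2 ≡ 2² = 4, 2^4 ≡ 4² = 16, 2^8 ≡ 16² = 256 ≡ 0, 2^16 ≡ 0² = 0. Since 31 = 16 + 8 + 4 + 2 + 1, 2^31 ≡ 0·0·16·4·2: 0·0 = 0, then 0·16 = 0, then 0·4 = 0, then 0·2 = 0. So 2^31 ≡ 0 (mod 32).
So f(0) = f(2) = 0 while 0 ≠ 2, hence f is not injective, hence not bijective.
Since f is not bijective, we determine |image(f)|. Computing x^31 mod 32 for each x (by repeated squaring, reducing mod 32 at every step), the values f(0), f(1), …, f(31) are: 0, 1, 0, 11, 0, 13, 0, 23, 0, 25, 0, 3, 0, 5, 0, 15, 0, 17, 0, 27, 0, 29, 0, 7, 0, 9, 0, 19, 0, 21, 0, 31.
The distinct values are {0, 1, 3, 5, 7, 9, 11, 13, 15, 17, 19, 21, 23, 25, 27, 29, 31}; there are 17 of them.

17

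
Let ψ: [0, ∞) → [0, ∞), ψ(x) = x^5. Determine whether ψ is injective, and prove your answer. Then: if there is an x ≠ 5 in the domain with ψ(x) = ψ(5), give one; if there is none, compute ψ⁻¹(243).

On [0, ∞), x ↦ x^5 is strictly increasing, so ψ(a) = ψ(b) forces a = b. Therefore ψ is injective.
Since x ↦ x^5 is strictly increasing on [0, ∞), it is injective there, so no x ≠ 5 in the domain has ψ(x) = ψ(5). We therefore compute ψ⁻¹(243) = 243^{1/5} = 3 (indeed 3^5 = 243).

3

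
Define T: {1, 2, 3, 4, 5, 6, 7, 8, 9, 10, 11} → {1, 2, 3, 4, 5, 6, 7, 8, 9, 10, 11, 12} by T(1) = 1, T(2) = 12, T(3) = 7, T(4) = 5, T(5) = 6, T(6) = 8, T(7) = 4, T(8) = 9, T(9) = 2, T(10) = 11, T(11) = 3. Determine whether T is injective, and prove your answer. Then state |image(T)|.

The values T(1), …, T(11) are 1, 12, 7, 5, 6, 8, 4, 9, 2, 11, 3 — all distinct.
So T(x_1) = T(x_2) only when x_1 = x_2, and T is injective.
The image of T is {1, 2, 3, 4, 5, 6, 7, 8, 9, 11, 12}, which has 11 elements.

11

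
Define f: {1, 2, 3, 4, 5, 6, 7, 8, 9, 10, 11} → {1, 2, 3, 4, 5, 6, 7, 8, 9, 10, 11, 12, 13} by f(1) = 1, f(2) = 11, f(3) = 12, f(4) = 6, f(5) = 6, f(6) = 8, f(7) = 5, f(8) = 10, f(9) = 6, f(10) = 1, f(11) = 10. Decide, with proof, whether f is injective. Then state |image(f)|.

7

f(4) = 6 = f(5) with 4 ≠ 5, so f is not injective.
The image of f is {1, 5, 6, 8, 10, 11, 12}, which has 7 elements.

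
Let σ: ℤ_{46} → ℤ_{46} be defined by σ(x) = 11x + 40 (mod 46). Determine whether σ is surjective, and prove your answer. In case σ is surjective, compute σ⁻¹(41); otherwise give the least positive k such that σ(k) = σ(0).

21

Recall: surjectivity means every element of the codomain has a preimage under σ.
Since gcd(11, 46) = 1, 11 is invertible modulo 46. Euclid's algorithm: 46 = 4·11 + 2, 11 = 5·2 + 1; back-substituting gives 1 = 21·11 − 5·46, so 11⁻¹ ≡ 21 (mod 46).
Then y ↦ 21(y − 40) is a two-sided inverse to σ, so every y ∈ ℤ_{46} has a preimage.
Hence σ is surjective.
Since σ is surjective, we find σ⁻¹(41): we need 11x ≡ 41 − 40 ≡ 1 (mod 46). Using 11⁻¹ = 21: x ≡ 21·1 = 21, so x = 21.
Check: σ(21) = 11·21 + 40 = 271 = 5·46 + 41 ≡ 41 (mod 46).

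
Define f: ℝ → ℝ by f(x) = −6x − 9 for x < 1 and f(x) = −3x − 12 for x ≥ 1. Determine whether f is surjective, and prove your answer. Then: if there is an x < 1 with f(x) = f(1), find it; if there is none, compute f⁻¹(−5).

Both pieces are strictly decreasing (slopes −6 and −3), so each is injective on its own interval.
The left piece maps (−∞, 1) onto (−15, ∞); the right piece maps [1, ∞) onto (−∞, −15].
These images together cover ℝ, so f is surjective.
Because the two images are disjoint, no x < 1 has f(x) = f(1), so we compute f⁻¹(−5): −5 lies in (−15, ∞), so solve −6x − 9 = −5: x = (−5 + 9)/(−6) = −2/3.

-2/3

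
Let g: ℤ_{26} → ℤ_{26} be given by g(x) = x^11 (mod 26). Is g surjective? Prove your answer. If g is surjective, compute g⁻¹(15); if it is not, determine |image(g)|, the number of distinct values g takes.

Computing x^11 mod 26 for each x (by repeated squaring, reducing mod 26 at every step), the values g(0), g(1), …, g(25) are: 0, 1, 20, 9, 10, 21, 24, 15, 18, 3, 4, 19, 12, 13, 14, 7, 22, 23, 8, 11, 2, 5, 16, 17, 6, 25.
Every element of ℤ_{26} appears exactly once in this list, so g is a bijection, and in particular surjective.
Since g is surjective, we read off the preimage of 15 from the same table: g(7) = 15, so g⁻¹(15) = 7.

7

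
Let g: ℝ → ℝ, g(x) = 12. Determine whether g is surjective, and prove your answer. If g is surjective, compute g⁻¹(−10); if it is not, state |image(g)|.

1

Recall: surjectivity means every element of the codomain has a preimage under g.
g(x) = 12 for all x, so 13 has no preimage and g is not surjective.
Since g is not surjective, we state |image(g)|: the image of g is {12}, which has 1 element.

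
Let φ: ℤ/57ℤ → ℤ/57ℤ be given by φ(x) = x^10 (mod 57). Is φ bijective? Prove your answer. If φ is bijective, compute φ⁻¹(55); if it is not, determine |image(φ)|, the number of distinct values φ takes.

φ(8): Repeated squaring mod 57: 8^1 ≡ 8, 8^2 ≡ 8² = 64 ≡ 7, 8^4 ≡ 7² = 49, 8^8 ≡ 49² = 2401 ≡ 7. Since 10 = 8 + 2, 8^10 ≡ 7·7: 7·7 = 49. So 8^10 ≡ 49 (mod 57).
φ(11): Repeated squaring mod 57: 11^1 ≡ 11, 11^2 ≡ 11² = 121 ≡ 7, 11^4 ≡ 7² = 49, 11^8 ≡ 49² = 2401 ≡ 7. Since 10 = 8 + 2, 11^10 ≡ 7·7: 7·7 = 49. So 11^10 ≡ 49 (mod 57).
So φ(8) = φ(11) = 49 while 8 ≠ 11, so φ is not injective, hence not bijective.
Since φ is not bijective, we determine |image(φ)|. Computing x^10 mod 57 for each x (by repeated squaring, reducing mod 57 at every step), the values φ(0), φ(1), …, φ(56) are: 0, 1, 55, 54, 4, 43, 6, 7, 49, 9, 28, 49, 45, 25, 43, 42, 16, 55, 39, 19, 1, 36, 16, 4, 24, 25, 7, 30, 28, 28, 30, 7, 25, 24, 4, 16, 36, 1, 19, 39, 55, 16, 42, 43, 25, 45, 49, 28, 9, 49, 7, 6, 43, 4, 54, 55, 1.
The distinct values are {0, 1, 4, 6, 7, 9, 16, 19, 24, 25, 28, 30, 36, 39, 42, 43, 45, 49, 54, 55}; there are 20 of them.

20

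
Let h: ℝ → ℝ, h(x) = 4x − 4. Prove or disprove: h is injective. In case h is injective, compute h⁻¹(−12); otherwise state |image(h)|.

-2

Suppose h(x_1) = h(x_2). Then 4x_1 − 4 = 4x_2 − 4, therefore 4x_1 = 4x_2, so x_1 = x_2.
Hence h is injective.
Since h is injective, we compute h⁻¹(−12) = (−12 + 4)/4 = −2.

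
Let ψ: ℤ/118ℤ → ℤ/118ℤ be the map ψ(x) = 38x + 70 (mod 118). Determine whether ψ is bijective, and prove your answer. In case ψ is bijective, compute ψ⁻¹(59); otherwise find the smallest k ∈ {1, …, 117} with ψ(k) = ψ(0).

By definition, injectivity means: for all s, t in the domain, ψ(s) = ψ(t) implies s = t.
We have gcd(38, 118) = 2 > 1. Taking s = 0 and t = 59: ψ(0) = 70 and ψ(59) = 38·59 + 70 = 2312 ≡ 70 (mod 118).
So ψ(0) = ψ(59) while 0 ≠ 59, hence ψ is not injective, hence not bijective.
Since ψ is not bijective, we find the least positive k with ψ(k) = ψ(0): this means 38k ≡ 0 (mod 118), i.e. 118 ∣ 38k. Since gcd(38, 118) = 2, dividing through by 2 this holds exactly when 59 ∣ 19k, and as gcd(19, 59) = 1, exactly when 59 ∣ k.
The smallest positive such k is 59.

59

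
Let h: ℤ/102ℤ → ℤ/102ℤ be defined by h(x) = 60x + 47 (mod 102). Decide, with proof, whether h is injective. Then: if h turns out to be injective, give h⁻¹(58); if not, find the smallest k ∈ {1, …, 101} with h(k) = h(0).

We have gcd(60, 102) = 6 > 1. Taking s = 0 and t = 17: h(0) = 47 and h(17) = 60·17 + 47 = 1067 ≡ 47 (mod 102).
So h(0) = h(17) while 0 ≠ 17, so h is not injective.
Since h is not injective, we find the least positive k with h(k) = h(0): this means 60k ≡ 0 (mod 102), i.e. 102 ∣ 60k. Since gcd(60, 102) = 6, dividing through by 6 this holds exactly when 17 ∣ 10k, and as gcd(10, 17) = 1, exactly when 17 ∣ k.
The smallest positive such k is 17.

17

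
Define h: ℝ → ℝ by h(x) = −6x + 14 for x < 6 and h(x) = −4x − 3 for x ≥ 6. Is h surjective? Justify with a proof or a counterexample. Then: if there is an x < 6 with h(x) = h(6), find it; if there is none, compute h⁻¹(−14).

14/3

Both pieces are strictly decreasing (slopes −6 and −4), so each is injective on its own interval.
The left piece maps (−∞, 6) onto (−22, ∞); the right piece maps [6, ∞) onto (−∞, −27].
The union (−22, ∞) ∪ (−∞, −27] omits the interval between −22 and −27; in particular −22 has no preimage. So h is not surjective.
Because the two images are disjoint, no x < 6 has h(x) = h(6), so we compute h⁻¹(−14): −14 lies in (−22, ∞), so solve −6x + 14 = −14: x = (−14 − 14)/(−6) = 14/3.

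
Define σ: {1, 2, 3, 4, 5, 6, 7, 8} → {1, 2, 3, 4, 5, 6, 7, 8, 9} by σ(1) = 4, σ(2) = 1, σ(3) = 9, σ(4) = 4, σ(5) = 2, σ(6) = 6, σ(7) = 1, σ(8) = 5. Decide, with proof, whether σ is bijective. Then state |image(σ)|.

6

σ(1) = 4 = σ(4) with 1 ≠ 4, so σ is not injective, hence not bijective.
The image of σ is {1, 2, 4, 5, 6, 9}, which has 6 elements.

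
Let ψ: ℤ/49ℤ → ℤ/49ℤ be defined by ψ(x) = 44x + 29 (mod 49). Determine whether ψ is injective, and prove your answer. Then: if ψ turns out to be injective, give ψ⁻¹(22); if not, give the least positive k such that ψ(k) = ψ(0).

21

Recall: ψ is injective if ψ(x_1) = ψ(x_2) implies x_1 = x_2.
Suppose ψ(x_1) = ψ(x_2) in ℤ/49ℤ. Then 44x_1 + 29 ≡ 44x_2 + 29 (mod 49), therefore 44(x_1 − x_2) ≡ 0 (mod 49).
Since gcd(44, 49) = 1, 44 is invertible modulo 49, thus x_1 − x_2 ≡ 0 (mod 49), i.e. x_1 = x_2.
So ψ is injective.
We now compute 44⁻¹ mod 49 explicitly. Euclid's algorithm: 49 = 1·44 + 5, 44 = 8·5 + 4, 5 = 1·4 + 1; back-substituting gives 1 = 39·44 − 35·49, so 44⁻¹ ≡ 39 (mod 49).
Since ψ is injective, we find ψ⁻¹(22): we need 44x ≡ 22 − 29 ≡ 42 (mod 49). Using 44⁻¹ = 39: x ≡ 39·42 = 1638 = 33·49 + 21, so x = 21.
Check: ψ(21) = 44·21 + 29 = 953 = 19·49 + 22 ≡ 22 (mod 49).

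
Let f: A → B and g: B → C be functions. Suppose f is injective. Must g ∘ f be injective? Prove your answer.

not injective

No. Take A = B = C = {0, 1, 2}, f = identity (injective), and g(x) = 0 for every x.
Then (g ∘ f)(0) = 0 = (g ∘ f)(2) with 0 ≠ 2, so g ∘ f is not injective.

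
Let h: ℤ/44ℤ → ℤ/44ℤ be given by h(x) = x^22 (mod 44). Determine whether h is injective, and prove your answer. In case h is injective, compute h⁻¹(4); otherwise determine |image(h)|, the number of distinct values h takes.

12

h(10): Repeated squaring mod 44: 10^1 ≡ 10, 10^2 ≡ 10² = 100 ≡ 12, 10^4 ≡ 12² = 144 ≡ 12, 10^8 ≡ 12² = 144 ≡ 12, 10^16 ≡ 12² = 144 ≡ 12. Since 22 = 16 + 4 + 2, 10^22 ≡ 12·12·12: 12·12 = 144 ≡ 12, then 12·12 = 144 ≡ 12. So 10^22 ≡ 12 (mod 44).
h(12): Repeated squaring mod 44: 12^1 ≡ 12, 12^2 ≡ 12² = 144 ≡ 12, 12^4 ≡ 12² = 144 ≡ 12, 12^8 ≡ 12² = 144 ≡ 12, 12^16 ≡ 12² = 144 ≡ 12. Since 22 = 16 + 4 + 2, 12^22 ≡ 12·12·12: 12·12 = 144 ≡ 12, then 12·12 = 144 ≡ 12. So 12^22 ≡ 12 (mod 44).
So h(10) = h(12) = 12 while 10 ≠ 12, so h is not injective.
Since h is not injective, we determine |image(h)|. Computing x^22 mod 44 for each x (by repeated squaring, reducing mod 44 at every step), the values h(0), h(1), …, h(43) are: 0, 1, 4, 9, 16, 25, 36, 5, 20, 37, 12, 33, 12, 37, 20, 5, 36, 25, 16, 9, 4, 1, 0, 1, 4, 9, 16, 25, 36, 5, 20, 37, 12, 33, 12, 37, 20, 5, 36, 25, 16, 9, 4, 1.
The distinct values are {0, 1, 4, 5, 9, 12, 16, 20, 25, 33, 36, 37}; there are 12 of them.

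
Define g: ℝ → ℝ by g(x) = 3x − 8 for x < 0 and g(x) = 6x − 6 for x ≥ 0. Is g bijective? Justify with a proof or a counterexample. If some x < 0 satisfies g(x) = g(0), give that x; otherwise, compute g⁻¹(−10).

Both pieces are strictly increasing (slopes 3 and 6), so each is injective on its own interval.
The left piece maps (−∞, 0) onto (−∞, −8); the right piece maps [0, ∞) onto [−6, ∞).
The images leave a gap (−8 has no preimage), so g is not surjective, hence not bijective.
Because the two images are disjoint, no x < 0 has g(x) = g(0), so we compute g⁻¹(−10): −10 lies in (−∞, −8), so solve 3x − 8 = −10: x = (−10 + 8)/3 = −2/3.

-2/3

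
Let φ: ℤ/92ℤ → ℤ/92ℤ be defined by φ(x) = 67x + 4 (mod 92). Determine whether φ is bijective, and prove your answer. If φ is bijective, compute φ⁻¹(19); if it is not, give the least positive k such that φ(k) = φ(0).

73

If φ(u) = φ(v), then 67u ≡ 67v (mod 92). Because gcd(67, 92) = 1, we may cancel 67 to get u ≡ v (mod 92).
We now compute 67⁻¹ mod 92 explicitly. Euclid's algorithm: 92 = 1·67 + 25, 67 = 2·25 + 17, 25 = 1·17 + 8, 17 = 2·8 + 1; back-substituting gives 1 = 11·67 − 8·92, so 67⁻¹ ≡ 11 (mod 92).
Then y ↦ 11(y − 4) is a two-sided inverse to φ, so every y ∈ ℤ/92ℤ has a preimage.
Hence φ is bijective.
Since φ is bijective, we compute φ⁻¹(19): solve 67x + 4 ≡ 19 (mod 92), i.e. 67x ≡ 15 (mod 92).
Multiplying by 67⁻¹ = 11 gives x ≡ 11·15 = 165 = 1·92 + 73 ≡ 73 (mod 92).
Check: φ(73) = 67·73 + 4 = 4895 = 53·92 + 19 ≡ 19 (mod 92).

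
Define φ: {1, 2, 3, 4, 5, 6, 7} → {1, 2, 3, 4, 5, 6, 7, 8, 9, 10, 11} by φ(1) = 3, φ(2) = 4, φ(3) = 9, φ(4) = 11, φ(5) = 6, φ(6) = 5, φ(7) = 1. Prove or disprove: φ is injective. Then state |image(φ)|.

The values φ(1), …, φ(7) are 3, 4, 9, 11, 6, 5, 1 — all distinct.
So φ(u) = φ(v) only when u = v, and φ is injective.
The image of φ is {1, 3, 4, 5, 6, 9, 11}, which has 7 elements.

7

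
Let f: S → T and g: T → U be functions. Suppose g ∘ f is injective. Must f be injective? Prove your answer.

Suppose f(u) = f(v). Applying g: (g ∘ f)(u) = (g ∘ f)(v). Since g ∘ f is injective, u = v. Therefore f is injective.

injective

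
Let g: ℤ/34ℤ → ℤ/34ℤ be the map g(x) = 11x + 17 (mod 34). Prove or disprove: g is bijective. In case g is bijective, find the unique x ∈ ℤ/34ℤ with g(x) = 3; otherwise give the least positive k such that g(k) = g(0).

If g(s) = g(t), then 11s ≡ 11t (mod 34). Because gcd(11, 34) = 1, we may cancel 11 to get s ≡ t (mod 34).
We now compute 11⁻¹ mod 34 explicitly. Euclid's algorithm: 34 = 3·11 + 1; back-substituting gives 1 = 31·11 − 10·34, so 11⁻¹ ≡ 31 (mod 34).
For any y ∈ ℤ/34ℤ, x = 31(y − 17) mod 34 satisfies g(x) = 11·31(y − 17) + 17 ≡ y (since 11·31 ≡ 1 mod 34). So every y has a preimage.
Thus g is bijective.
Since g is bijective, we find g⁻¹(3): we need 11x ≡ 3 − 17 ≡ 20 (mod 34). Using 11⁻¹ = 31: x ≡ 31·20 = 620 = 18·34 + 8, so x = 8.
Check: g(8) = 11·8 + 17 = 105 = 3·34 + 3 ≡ 3 (mod 34).

8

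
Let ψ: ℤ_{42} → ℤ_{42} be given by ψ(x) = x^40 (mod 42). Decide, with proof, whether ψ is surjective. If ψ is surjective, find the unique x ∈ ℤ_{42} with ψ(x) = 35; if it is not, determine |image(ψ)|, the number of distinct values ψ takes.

ψ(4): Repeated squaring mod 42: 4^1 ≡ 4, 4^2 ≡ 4² = 16, 4^4 ≡ 16² = 256 ≡ 4, 4^8 ≡ 4² = 16, 4^16 ≡ 16² = 256 ≡ 4, 4^32 ≡ 4² = 16. Since 40 = 32 + 8, 4^40 ≡ 16·16: 16·16 = 256 ≡ 4. So 4^40 ≡ 4 (mod 42).
ψ(10): Repeated squaring mod 42: 10^1 ≡ 10, 10^2 ≡ 10² = 100 ≡ 16, 10^4 ≡ 16² = 256 ≡ 4, 10^8 ≡ 4² = 16, 10^16 ≡ 16² = 256 ≡ 4, 10^32 ≡ 4² = 16. Since 40 = 32 + 8, 10^40 ≡ 16·16: 16·16 = 256 ≡ 4. So 10^40 ≡ 4 (mod 42).
So ψ(4) = ψ(10) = 4 while 4 ≠ 10, therefore ψ is not injective.
A non-injective map from the 42-element set ℤ_{42} to itself takes at most 41 distinct values, so it cannot be surjective. Therefore ψ is not surjective.
Since ψ is not surjective, we determine |image(ψ)|. Computing x^40 mod 42 for each x (by repeated squaring, reducing mod 42 at every step), the values ψ(0), ψ(1), …, ψ(41) are: 0, 1, 16, 39, 4, 37, 36, 7, 22, 9, 4, 25, 30, 1, 28, 15, 16, 25, 18, 37, 22, 21, 22, 37, 18, 25, 16, 15, 28, 1, 30, 25, 4, 9, 22, 7, 36, 37, 4, 39, 16, 1.
The distinct values are {0, 1, 4, 7, 9, 15, 16, 18, 21, 22, 25, 28, 30, 36, 37, 39}; there are 16 of them.

16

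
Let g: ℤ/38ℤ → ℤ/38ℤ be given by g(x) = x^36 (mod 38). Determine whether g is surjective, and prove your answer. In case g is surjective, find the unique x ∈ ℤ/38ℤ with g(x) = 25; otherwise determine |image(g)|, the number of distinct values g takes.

4

g(1) = 1^36 = 1.
g(3): Repeated squaring mod 38: 3^1 ≡ 3, 3^2 ≡ 3² = 9, 3^4 ≡ 9² = 81 ≡ 5, 3^8 ≡ 5² = 25, 3^16 ≡ 25² = 625 ≡ 17, 3^32 ≡ 17² = 289 ≡ 23. Since 36 = 32 + 4, 3^36 ≡ 23·5: 23·5 = 115 ≡ 1. So 3^36 ≡ 1 (mod 38).
So g(1) = g(3) = 1 while 1 ≠ 3, therefore g is not injective.
A non-injective map from the 38-element set ℤ/38ℤ to itself takes at most 37 distinct values, so it cannot be surjective. Therefore g is not surjective.
Since g is not surjective, we determine |image(g)|. Computing x^36 mod 38 for each x (by repeated squaring, reducing mod 38 at every step), the values g(0), g(1), …, g(37) are: 0, 1, 20, 1, 20, 1, 20, 1, 20, 1, 20, 1, 20, 1, 20, 1, 20, 1, 20, 19, 20, 1, 20, 1, 20, 1, 20, 1, 20, 1, 20, 1, 20, 1, 20, 1, 20, 1.
The distinct values are {0, 1, 19, 20}; there are 4 of them.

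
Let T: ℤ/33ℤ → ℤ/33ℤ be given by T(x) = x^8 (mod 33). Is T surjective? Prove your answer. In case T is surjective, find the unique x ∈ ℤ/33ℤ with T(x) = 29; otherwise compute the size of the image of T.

T(4): Repeated squaring mod 33: 4^1 ≡ 4, 4^2 ≡ 4² = 16, 4^4 ≡ 16² = 256 ≡ 25, 4^8 ≡ 25² = 625 ≡ 31. So 4^8 ≡ 31 (mod 33).
T(7): Repeated squaring mod 33: 7^1 ≡ 7, 7^2 ≡ 7² = 49 ≡ 16, 7^4 ≡ 16² = 256 ≡ 25, 7^8 ≡ 25² = 625 ≡ 31. So 7^8 ≡ 31 (mod 33).
So T(4) = T(7) = 31 while 4 ≠ 7, so T is not injective.
A non-injective map from the 33-element set ℤ/33ℤ to itself takes at most 32 distinct values, so it cannot be surjective. Therefore T is not surjective.
Since T is not surjective, we determine |image(T)|. Computing x^8 mod 33 for each x (by repeated squaring, reducing mod 33 at every step), the values T(0), T(1), …, T(32) are: 0, 1, 25, 27, 31, 4, 15, 31, 16, 3, 1, 22, 12, 25, 16, 9, 4, 4, 9, 16, 25, 12, 22, 1, 3, 16, 31, 15, 4, 31, 27, 25, 1.
The distinct values are {0, 1, 3, 4, 9, 12, 15, 16, 22, 25, 27, 31}; there are 12 of them.

12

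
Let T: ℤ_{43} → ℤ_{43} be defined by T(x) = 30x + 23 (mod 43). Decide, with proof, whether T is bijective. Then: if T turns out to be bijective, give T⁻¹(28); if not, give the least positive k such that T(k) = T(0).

If T(s) = T(t), then 30s ≡ 30t (mod 43). Because gcd(30, 43) = 1, we may cancel 30 to get s ≡ t (mod 43).
We now compute 30⁻¹ mod 43 explicitly. Euclid's algorithm: 43 = 1·30 + 13, 30 = 2·13 + 4, 13 = 3·4 + 1; back-substituting gives 1 = 33·30 − 23·43, so 30⁻¹ ≡ 33 (mod 43).
Then y ↦ 33(y − 23) is a two-sided inverse to T, so every y ∈ ℤ_{43} has a preimage.
So T is bijective.
Since T is bijective, we compute T⁻¹(28): solve 30x + 23 ≡ 28 (mod 43), i.e. 30x ≡ 5 (mod 43).
Multiplying by 30⁻¹ = 33 gives x ≡ 33·5 = 165 = 3·43 + 36 ≡ 36 (mod 43).
Check: T(36) = 30·36 + 23 = 1103 = 25·43 + 28 ≡ 28 (mod 43).

36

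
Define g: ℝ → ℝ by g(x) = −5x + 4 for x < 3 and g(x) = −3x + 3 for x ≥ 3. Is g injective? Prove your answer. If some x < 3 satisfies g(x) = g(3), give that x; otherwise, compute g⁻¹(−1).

Both pieces are strictly decreasing (slopes −5 and −3), so each is injective on its own interval.
The left piece maps (−∞, 3) onto (−11, ∞); the right piece maps [3, ∞) onto (−∞, −6].
These images overlap. In particular g(3) = −6 (right piece), and solving −5x + 4 = −6 on the left piece gives x = 2 < 3.
So g(2) = g(3) with 2 ≠ 3, and g is not injective. This x = 2 is the requested value below 3.

2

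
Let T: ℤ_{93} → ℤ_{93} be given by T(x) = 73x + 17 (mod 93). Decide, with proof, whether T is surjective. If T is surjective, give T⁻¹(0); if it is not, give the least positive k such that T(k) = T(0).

52

Since gcd(73, 93) = 1, 73 is invertible modulo 93. Euclid's algorithm: 93 = 1·73 + 20, 73 = 3·20 + 13, 20 = 1·13 + 7, 13 = 1·7 + 6, 7 = 1·6 + 1; back-substituting gives 1 = 79·73 − 62·93, so 73⁻¹ ≡ 79 (mod 93).
For any y ∈ ℤ_{93}, x = 79(y − 17) mod 93 satisfies T(x) = 73·79(y − 17) + 17 ≡ y (since 73·79 ≡ 1 mod 93). So every y has a preimage.
So T is surjective.
Since T is surjective, we compute T⁻¹(0): solve 73x + 17 ≡ 0 (mod 93), i.e. 73x ≡ 76 (mod 93).
Multiplying by 73⁻¹ = 79 gives x ≡ 79·76 = 6004 = 64·93 + 52 ≡ 52 (mod 93).
Check: T(52) = 73·52 + 17 = 3813 = 41·93 + 0 ≡ 0 (mod 93).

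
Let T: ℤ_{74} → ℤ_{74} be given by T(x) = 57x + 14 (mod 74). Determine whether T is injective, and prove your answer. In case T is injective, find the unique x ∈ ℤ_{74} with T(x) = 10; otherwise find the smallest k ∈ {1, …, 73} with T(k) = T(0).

22

Suppose T(a) = T(b) in ℤ_{74}. Then 57a + 14 ≡ 57b + 14 (mod 74), hence 57(a − b) ≡ 0 (mod 74).
Since gcd(57, 74) = 1, 57 is invertible modulo 74, thus a − b ≡ 0 (mod 74), i.e. a = b.
Thus T is injective.
We now compute 57⁻¹ mod 74 explicitly. Euclid's algorithm: 74 = 1·57 + 17, 57 = 3·17 + 6, 17 = 2·6 + 5, 6 = 1·5 + 1; back-substituting gives 1 = 13·57 − 10·74, so 57⁻¹ ≡ 13 (mod 74).
Since T is injective, we compute T⁻¹(10): solve 57x + 14 ≡ 10 (mod 74), i.e. 57x ≡ 70 (mod 74).
Multiplying by 57⁻¹ = 13 gives x ≡ 13·70 = 910 = 12·74 + 22 ≡ 22 (mod 74).
Check: T(22) = 57·22 + 14 = 1268 = 17·74 + 10 ≡ 10 (mod 74).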